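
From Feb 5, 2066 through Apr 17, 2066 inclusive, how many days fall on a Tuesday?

10

Feb 5, 2066 is a Friday.
From Feb 5, 2066 to Apr 17, 2066 is 72 days inclusive.
72 = 7 × 10 + 2, so there are 10 full weeks plus 2 extra days.
Each full week contributes one Tuesday: 10 so far.
The 2 extra days are Friday, Saturday — none qualify.
Total: 10 + 0 = 10.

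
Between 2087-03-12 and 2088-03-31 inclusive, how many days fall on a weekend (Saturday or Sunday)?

2087-03-12 is a Wednesday.
The range spans 386 days (inclusive of both endpoints).
386 = 7 × 55 + 1, so there are 55 full weeks plus 1 extra day.
Each full week contributes 2 weekend days (Sat, Sun): 55 × 2 = 110.
The 1 extra day is Wed — none qualify.
Total: 110 + 0 = 110.

110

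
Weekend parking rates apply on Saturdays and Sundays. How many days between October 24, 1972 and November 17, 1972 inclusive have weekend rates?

October 24, 1972 is a Tuesday.
The range spans 25 days (inclusive of both endpoints).
25 = 7 × 3 + 4, so there are 3 full weeks plus 4 extra days.
Each full week contributes 2 weekend days (Sat, Sun): 3 × 2 = 6.
The 4 extra days are Tue, Wed, Thu, Fri — none qualify.
Total: 6 + 0 = 6.

6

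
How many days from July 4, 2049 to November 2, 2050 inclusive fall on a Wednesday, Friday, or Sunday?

209

July 4, 2049 is a Sunday.
That's 487 days from start to end, counting both.
487 = 7 × 69 + 4, so there are 69 full weeks plus 4 extra days.
Each full week contributes 3 days from the set (Wed, Fri, Sun): 69 × 3 = 207.
The 4 extra days are Sun, Mon, Tue, Wed — 2 of them qualify.
Total: 207 + 2 = 209.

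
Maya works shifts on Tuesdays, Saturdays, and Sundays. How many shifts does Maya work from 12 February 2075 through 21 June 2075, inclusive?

55

12 February 2075 is a Tuesday.
The range spans 130 days (inclusive of both endpoints).
130 = 7 × 18 + 4, so there are 18 full weeks plus 4 extra days.
Each full week contributes 3 days from the set (Tue, Sat, Sun): 18 × 3 = 54.
The 4 extra days are Tuesday, Wednesday, Thursday, Friday — 1 of them qualifies.
Total: 54 + 1 = 55.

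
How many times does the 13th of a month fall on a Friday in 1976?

2

The 13th falls on a Friday when the month's 13th has weekday Fri.
Jan 13 is Tue; Feb 13 is Fri ✓; Mar 13 is Sat; Apr 13 is Tue; May 13 is Thu; Jun 13 is Sun; Jul 13 is Tue; Aug 13 is Fri ✓; Sep 13 is Mon; Oct 13 is Wed; Nov 13 is Sat; Dec 13 is Mon.
Friday the 13ths: Feb, Aug.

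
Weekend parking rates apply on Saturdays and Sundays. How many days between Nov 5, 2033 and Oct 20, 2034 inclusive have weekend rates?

Nov 5, 2033 is a Saturday.
From Nov 5, 2033 to Oct 20, 2034 is 350 days inclusive.
350 = 7 × 50, so the span is exactly 50 full weeks.
Each full week contributes 2 weekend days (Sat, Sun): 50 × 2 = 100.
Total: 100.

100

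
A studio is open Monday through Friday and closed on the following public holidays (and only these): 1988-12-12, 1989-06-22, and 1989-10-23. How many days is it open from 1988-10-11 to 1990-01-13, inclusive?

326

1988-10-11 is a Tuesday.
The range spans 460 days (inclusive of both endpoints).
460 = 7 × 65 + 5, so there are 65 full weeks plus 5 extra days.
Each full week contributes 5 weekdays (Mon–Fri): 65 × 5 = 325.
The 5 extra days are Tue, Wed, Thu, Fri, Sat — 4 of them qualify.
Total: 325 + 4 = 329.
Holidays: 1988-12-12 (Mon); 1989-06-22 (Thu); 1989-10-23 (Mon).
All 3 holidays fall on weekdays, so subtract 3.
Business days: 329 − 3 = 326.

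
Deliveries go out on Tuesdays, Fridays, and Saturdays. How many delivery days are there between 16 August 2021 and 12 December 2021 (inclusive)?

16 August 2021 is a Monday.
That's 119 days from start to end, counting both.
119 = 7 × 17, so the span is exactly 17 full weeks.
Each full week contributes 3 days from the set (Tue, Fri, Sat): 17 × 3 = 51.
Total: 51.

51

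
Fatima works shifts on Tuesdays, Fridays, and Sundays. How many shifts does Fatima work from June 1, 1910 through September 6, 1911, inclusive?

June 1, 1910 is a Wednesday.
The range spans 463 days (inclusive of both endpoints).
463 = 7 × 66 + 1, so there are 66 full weeks plus 1 extra day.
Each full week contributes 3 days from the set (Tue, Fri, Sun): 66 × 3 = 198.
The 1 extra day is Wed — none qualify.
Total: 198 + 0 = 198.

198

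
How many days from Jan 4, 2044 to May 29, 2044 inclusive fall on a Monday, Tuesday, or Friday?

63

Jan 4, 2044 is a Monday.
The range spans 147 days (inclusive of both endpoints).
147 = 7 × 21, so the span is exactly 21 full weeks.
Each full week contributes 3 days from the set (Mon, Tue, Fri): 21 × 3 = 63.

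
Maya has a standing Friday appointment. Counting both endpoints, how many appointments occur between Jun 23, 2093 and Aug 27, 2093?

Jun 23, 2093 is a Tuesday.
From Jun 23, 2093 to Aug 27, 2093 is 66 days inclusive.
66 = 7 × 9 + 3, so there are 9 full weeks plus 3 extra days.
Each full week contributes one Friday: 9 so far.
The 3 extra days are Tue, Wed, Thu — none qualify.
Total: 9 + 0 = 9.

9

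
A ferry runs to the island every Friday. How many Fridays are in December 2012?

4

1 December 2012 is a Saturday.
From 1 December 2012 to 31 December 2012 is 31 days inclusive.
31 = 7 × 4 + 3, so there are 4 full weeks plus 3 extra days.
Each full week contributes one Friday: 4 so far.
The 3 extra days are Sat, Sun, Mon — none qualify.
Total: 4 + 0 = 4.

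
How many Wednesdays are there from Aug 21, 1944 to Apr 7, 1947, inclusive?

137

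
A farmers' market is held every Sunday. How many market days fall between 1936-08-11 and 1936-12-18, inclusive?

1936-08-11 is a Tuesday.
That's 130 days from start to end, counting both.
130 = 7 × 18 + 4, so there are 18 full weeks plus 4 extra days.
Each full week contributes one Sunday: 18 so far.
The 4 extra days are Tue, Wed, Thu, Fri — none qualify.
Total: 18 + 0 = 18.

18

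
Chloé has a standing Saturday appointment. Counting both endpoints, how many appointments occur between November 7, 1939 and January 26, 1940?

November 7, 1939 is a Tuesday.
From November 7, 1939 to January 26, 1940 is 81 days inclusive.
81 = 7 × 11 + 4, so there are 11 full weeks plus 4 extra days.
Each full week contributes one Saturday: 11 so far.
The 4 extra days are Tue, Wed, Thu, Fri — none qualify.
Total: 11 + 0 = 11.

11 Saturdays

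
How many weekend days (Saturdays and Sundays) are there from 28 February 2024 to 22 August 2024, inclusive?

50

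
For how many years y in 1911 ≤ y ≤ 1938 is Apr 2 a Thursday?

Day of week of April 2 in each year:
1911: Sun, 1912: Tue, 1913: Wed, 1914: Thu ✓, 1915: Fri, 1916: Sun, 1917: Mon, 1918: Tue, 1919: Wed, 1920: Fri, 1921: Sat, 1922: Sun, 1923: Mon, 1924: Wed, 1925: Thu ✓, 1926: Fri, 1927: Sat, 1928: Mon, 1929: Tue, 1930: Wed, 1931: Thu ✓, 1932: Sat, 1933: Sun, 1934: Mon, 1935: Tue, 1936: Thu ✓, 1937: Fri, 1938: Sat
Thursdays: 1914, 1925, 1931, 1936.

4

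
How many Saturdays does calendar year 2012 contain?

January 1, 2012 is a Sunday.
The range spans 366 days (inclusive of both endpoints).
366 = 7 × 52 + 2, so there are 52 full weeks plus 2 extra days.
Each full week contributes one Saturday: 52 so far.
The 2 extra days are Sunday, Monday — none qualify.
Total: 52 + 0 = 52.

52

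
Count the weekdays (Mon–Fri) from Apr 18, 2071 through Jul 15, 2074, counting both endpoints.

Apr 18, 2071 is a Saturday.
From Apr 18, 2071 to Jul 15, 2074 is 1185 days inclusive.
1185 = 7 × 169 + 2, so there are 169 full weeks plus 2 extra days.
Each full week contributes 5 weekdays (Mon–Fri): 169 × 5 = 845.
The 2 extra days are Sat, Sun — none qualify.
Total: 845 + 0 = 845.

845 weekdays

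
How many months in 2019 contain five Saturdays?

4

A month has five Saturdays exactly when Saturday falls within its first (length − 28) days.
Jan: 31 days, starts Tue → 5 of Tue, Wed, Thu
Feb: 28 days, starts Fri → 5 of (none)
Mar: 31 days, starts Fri → 5 of Fri, Sat, Sun ✓
Apr: 30 days, starts Mon → 5 of Mon, Tue
May: 31 days, starts Wed → 5 of Wed, Thu, Fri
Jun: 30 days, starts Sat → 5 of Sat, Sun ✓
Jul: 31 days, starts Mon → 5 of Mon, Tue, Wed
Aug: 31 days, starts Thu → 5 of Thu, Fri, Sat ✓
Sep: 30 days, starts Sun → 5 of Sun, Mon
Oct: 31 days, starts Tue → 5 of Tue, Wed, Thu
Nov: 30 days, starts Fri → 5 of Fri, Sat ✓
Dec: 31 days, starts Sun → 5 of Sun, Mon, Tue
Months with five Saturdays: Mar, Jun, Aug, Nov.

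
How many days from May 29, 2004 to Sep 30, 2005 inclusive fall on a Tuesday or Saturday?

May 29, 2004 is a Saturday.
From May 29, 2004 to Sep 30, 2005 is 490 days inclusive.
490 = 7 × 70, so the span is exactly 70 full weeks.
Each full week contributes 2 days from the set (Tue, Sat): 70 × 2 = 140.

140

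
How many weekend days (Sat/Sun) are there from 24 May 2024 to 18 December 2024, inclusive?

24 May 2024 is a Friday.
That's 209 days from start to end, counting both.
209 = 7 × 29 + 6, so there are 29 full weeks plus 6 extra days.
Each full week contributes 2 weekend days (Sat, Sun): 29 × 2 = 58.
The 6 extra days are Friday, Saturday, Sunday, Monday, Tuesday, Wednesday — 2 of them qualify.
Total: 58 + 2 = 60.

60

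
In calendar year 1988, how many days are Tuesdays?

January 1, 1988 is a Friday.
The range spans 366 days (inclusive of both endpoints).
366 = 7 × 52 + 2, so there are 52 full weeks plus 2 extra days.
Each full week contributes one Tuesday: 52 so far.
The 2 extra days are Fri, Sat — none qualify.
Total: 52 + 0 = 52.

52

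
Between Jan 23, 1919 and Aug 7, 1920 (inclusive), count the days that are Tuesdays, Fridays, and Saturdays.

Jan 23, 1919 is a Thursday.
That's 563 days from start to end, counting both.
563 = 7 × 80 + 3, so there are 80 full weeks plus 3 extra days.
Each full week contributes 3 days from the set (Tue, Fri, Sat): 80 × 3 = 240.
The 3 extra days are Thursday, Friday, Saturday — 2 of them qualify.
Total: 240 + 2 = 242.

242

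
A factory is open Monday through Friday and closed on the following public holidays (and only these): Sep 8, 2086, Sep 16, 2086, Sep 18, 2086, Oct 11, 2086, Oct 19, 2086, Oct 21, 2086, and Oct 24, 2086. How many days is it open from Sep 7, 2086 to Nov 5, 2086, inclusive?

37

Sep 7, 2086 is a Saturday.
The range spans 60 days (inclusive of both endpoints).
60 = 7 × 8 + 4, so there are 8 full weeks plus 4 extra days.
Each full week contributes 5 weekdays (Mon–Fri): 8 × 5 = 40.
The 4 extra days are Saturday, Sunday, Monday, Tuesday — 2 of them qualify.
Total: 40 + 2 = 42.
Holidays: Sep 8, 2086 (Sun); Sep 16, 2086 (Mon); Sep 18, 2086 (Wed); Oct 11, 2086 (Fri); Oct 19, 2086 (Sat); Oct 21, 2086 (Mon); Oct 24, 2086 (Thu).
5 of the 7 holidays fall on weekdays; the rest are weekends and were already excluded.
Business days: 42 − 5 = 37.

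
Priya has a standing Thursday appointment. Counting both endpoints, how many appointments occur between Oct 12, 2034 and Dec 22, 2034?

Oct 12, 2034 is a Thursday.
From Oct 12, 2034 to Dec 22, 2034 is 72 days inclusive.
72 = 7 × 10 + 2, so there are 10 full weeks plus 2 extra days.
Each full week contributes one Thursday: 10 so far.
The 2 extra days are Thursday, Friday — 1 of them qualifies.
Total: 10 + 1 = 11.

11 Thursdays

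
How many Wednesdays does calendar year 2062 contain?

52

2062-01-01 is a Sunday.
That's 365 days from start to end, counting both.
365 = 7 × 52 + 1, so there are 52 full weeks plus 1 extra day.
Each full week contributes one Wednesday: 52 so far.
The 1 extra day is Sun — none qualify.
Total: 52 + 0 = 52.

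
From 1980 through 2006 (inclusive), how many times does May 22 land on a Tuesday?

3

Day of week of May 22 in each year:
1980: Thu, 1981: Fri, 1982: Sat, 1983: Sun, 1984: Tue ✓, 1985: Wed, 1986: Thu, 1987: Fri, 1988: Sun, 1989: Mon, 1990: Tue ✓, 1991: Wed, 1992: Fri, 1993: Sat, 1994: Sun, 1995: Mon, 1996: Wed, 1997: Thu, 1998: Fri, 1999: Sat, 2000: Mon, 2001: Tue ✓, 2002: Wed, 2003: Thu, 2004: Sat, 2005: Sun, 2006: Mon
Tuesdays: 1984, 1990, 2001.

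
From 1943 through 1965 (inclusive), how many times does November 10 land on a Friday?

3

Day of week of November 10 in each year:
1943: Wed, 1944: Fri ✓, 1945: Sat, 1946: Sun, 1947: Mon, 1948: Wed, 1949: Thu, 1950: Fri ✓, 1951: Sat, 1952: Mon, 1953: Tue, 1954: Wed, 1955: Thu, 1956: Sat, 1957: Sun, 1958: Mon, 1959: Tue, 1960: Thu, 1961: Fri ✓, 1962: Sat, 1963: Sun, 1964: Tue, 1965: Wed
Fridays: 1944, 1950, 1961.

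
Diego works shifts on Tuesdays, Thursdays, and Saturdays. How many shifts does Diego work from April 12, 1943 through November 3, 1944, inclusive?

April 12, 1943 is a Monday.
That's 572 days from start to end, counting both.
572 = 7 × 81 + 5, so there are 81 full weeks plus 5 extra days.
Each full week contributes 3 days from the set (Tue, Thu, Sat): 81 × 3 = 243.
The 5 extra days are Monday, Tuesday, Wednesday, Thursday, Friday — 2 of them qualify.
Total: 243 + 2 = 245.

245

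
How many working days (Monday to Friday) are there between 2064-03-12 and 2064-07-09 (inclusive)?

86

2064-03-12 is a Wednesday.
From 2064-03-12 to 2064-07-09 is 120 days inclusive.
120 = 7 × 17 + 1, so there are 17 full weeks plus 1 extra day.
Each full week contributes 5 weekdays (Mon–Fri): 17 × 5 = 85.
The 1 extra day is Wednesday — 1 of them qualifies.
Total: 85 + 1 = 86.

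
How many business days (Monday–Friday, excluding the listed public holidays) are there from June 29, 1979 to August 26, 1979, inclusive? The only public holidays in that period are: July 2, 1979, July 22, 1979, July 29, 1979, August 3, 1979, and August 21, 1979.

38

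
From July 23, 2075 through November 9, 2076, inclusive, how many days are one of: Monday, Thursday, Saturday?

204

July 23, 2075 is a Tuesday.
From July 23, 2075 to November 9, 2076 is 476 days inclusive.
476 = 7 × 68, so the span is exactly 68 full weeks.
Each full week contributes 3 days from the set (Mon, Thu, Sat): 68 × 3 = 204.
Total: 204.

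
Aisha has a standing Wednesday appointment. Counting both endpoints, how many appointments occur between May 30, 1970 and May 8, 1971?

May 30, 1970 is a Saturday.
The range spans 344 days (inclusive of both endpoints).
344 = 7 × 49 + 1, so there are 49 full weeks plus 1 extra day.
Each full week contributes one Wednesday: 49 so far.
The 1 extra day is Sat — none qualify.
Total: 49 + 0 = 49.

49 Wednesdays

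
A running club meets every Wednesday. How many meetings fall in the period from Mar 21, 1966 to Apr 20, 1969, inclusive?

161 Wednesdays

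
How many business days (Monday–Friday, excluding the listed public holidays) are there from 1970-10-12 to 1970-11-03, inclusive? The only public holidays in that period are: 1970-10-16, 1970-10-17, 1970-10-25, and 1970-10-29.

1970-10-12 is a Monday.
The range spans 23 days (inclusive of both endpoints).
23 = 7 × 3 + 2, so there are 3 full weeks plus 2 extra days.
Each full week contributes 5 weekdays (Mon–Fri): 3 × 5 = 15.
The 2 extra days are Monday, Tuesday — 2 of them qualify.
Total: 15 + 2 = 17.
Holidays: 1970-10-16 (Fri); 1970-10-17 (Sat); 1970-10-25 (Sun); 1970-10-29 (Thu).
2 of the 4 holidays fall on weekdays; the rest are weekends and were already excluded.
Business days: 17 − 2 = 15.

15 business days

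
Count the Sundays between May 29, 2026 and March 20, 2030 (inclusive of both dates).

199

May 29, 2026 is a Friday.
That's 1392 days from start to end, counting both.
1392 = 7 × 198 + 6, so there are 198 full weeks plus 6 extra days.
Each full week contributes one Sunday: 198 so far.
The 6 extra days are Fri, Sat, Sun, Mon, Tue, Wed — 1 of them qualifies.
Total: 198 + 1 = 199.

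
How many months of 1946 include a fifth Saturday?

A month has five Saturdays exactly when Saturday falls within its first (length − 28) days.
Jan: 31 days, starts Tue → 5 of Tue, Wed, Thu
Feb: 28 days, starts Fri → 5 of (none)
Mar: 31 days, starts Fri → 5 of Fri, Sat, Sun ✓
Apr: 30 days, starts Mon → 5 of Mon, Tue
May: 31 days, starts Wed → 5 of Wed, Thu, Fri
Jun: 30 days, starts Sat → 5 of Sat, Sun ✓
Jul: 31 days, starts Mon → 5 of Mon, Tue, Wed
Aug: 31 days, starts Thu → 5 of Thu, Fri, Sat ✓
Sep: 30 days, starts Sun → 5 of Sun, Mon
Oct: 31 days, starts Tue → 5 of Tue, Wed, Thu
Nov: 30 days, starts Fri → 5 of Fri, Sat ✓
Dec: 31 days, starts Sun → 5 of Sun, Mon, Tue
Months with five Saturdays: Mar, Jun, Aug, Nov.

4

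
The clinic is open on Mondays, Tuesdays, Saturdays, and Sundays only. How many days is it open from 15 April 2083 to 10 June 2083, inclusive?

15 April 2083 is a Thursday.
That's 57 days from start to end, counting both.
57 = 7 × 8 + 1, so there are 8 full weeks plus 1 extra day.
Each full week contributes 4 days from the set (Mon, Tue, Sat, Sun): 8 × 4 = 32.
The 1 extra day is Thu — none qualify.
Total: 32 + 0 = 32.

32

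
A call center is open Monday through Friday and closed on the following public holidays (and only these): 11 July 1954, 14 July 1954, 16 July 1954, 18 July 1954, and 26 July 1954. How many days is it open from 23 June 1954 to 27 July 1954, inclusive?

23 June 1954 is a Wednesday.
From 23 June 1954 to 27 July 1954 is 35 days inclusive.
35 = 7 × 5, so the span is exactly 5 full weeks.
Each full week contributes 5 weekdays (Mon–Fri): 5 × 5 = 25.
Total: 25.
Holidays: 11 July 1954 (Sun); 14 July 1954 (Wed); 16 July 1954 (Fri); 18 July 1954 (Sun); 26 July 1954 (Mon).
3 of the 5 holidays fall on weekdays; the rest are weekends and were already excluded.
Business days: 25 − 3 = 22.

22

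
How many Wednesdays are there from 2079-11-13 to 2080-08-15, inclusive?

2079-11-13 is a Monday.
The range spans 277 days (inclusive of both endpoints).
277 = 7 × 39 + 4, so there are 39 full weeks plus 4 extra days.
Each full week contributes one Wednesday: 39 so far.
The 4 extra days are Mon, Tue, Wed, Thu — 1 of them qualifies.
Total: 39 + 1 = 40.

40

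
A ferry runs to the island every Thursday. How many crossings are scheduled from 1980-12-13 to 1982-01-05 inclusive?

55 Thursdays

1980-12-13 is a Saturday.
That's 389 days from start to end, counting both.
389 = 7 × 55 + 4, so there are 55 full weeks plus 4 extra days.
Each full week contributes one Thursday: 55 so far.
The 4 extra days are Saturday, Sunday, Monday, Tuesday — none qualify.
Total: 55 + 0 = 55.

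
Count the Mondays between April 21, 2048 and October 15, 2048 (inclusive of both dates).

April 21, 2048 is a Tuesday.
From April 21, 2048 to October 15, 2048 is 178 days inclusive.
178 = 7 × 25 + 3, so there are 25 full weeks plus 3 extra days.
Each full week contributes one Monday: 25 so far.
The 3 extra days are Tuesday, Wednesday, Thursday — none qualify.
Total: 25 + 0 = 25.

25 Mondays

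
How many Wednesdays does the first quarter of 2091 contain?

13

1 January 2091 is a Monday.
The range spans 90 days (inclusive of both endpoints).
90 = 7 × 12 + 6, so there are 12 full weeks plus 6 extra days.
Each full week contributes one Wednesday: 12 so far.
The 6 extra days are Monday, Tuesday, Wednesday, Thursday, Friday, Saturday — 1 of them qualifies.
Total: 12 + 1 = 13.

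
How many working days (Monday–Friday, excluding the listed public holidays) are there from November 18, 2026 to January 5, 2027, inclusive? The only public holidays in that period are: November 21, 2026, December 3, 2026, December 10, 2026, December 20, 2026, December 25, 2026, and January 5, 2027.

November 18, 2026 is a Wednesday.
The range spans 49 days (inclusive of both endpoints).
49 = 7 × 7, so the span is exactly 7 full weeks.
Each full week contributes 5 weekdays (Mon–Fri): 7 × 5 = 35.
Holidays: November 21, 2026 (Sat); December 3, 2026 (Thu); December 10, 2026 (Thu); December 20, 2026 (Sun); December 25, 2026 (Fri); January 5, 2027 (Tue).
4 of the 6 holidays fall on weekdays; the rest are weekends and were already excluded.
Business days: 35 − 4 = 31.

31 working days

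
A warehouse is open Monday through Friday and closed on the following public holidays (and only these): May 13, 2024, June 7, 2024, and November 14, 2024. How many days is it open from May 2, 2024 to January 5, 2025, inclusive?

May 2, 2024 is a Thursday.
That's 249 days from start to end, counting both.
249 = 7 × 35 + 4, so there are 35 full weeks plus 4 extra days.
Each full week contributes 5 weekdays (Mon–Fri): 35 × 5 = 175.
The 4 extra days are Thursday, Friday, Saturday, Sunday — 2 of them qualify.
Total: 175 + 2 = 177.
Holidays: May 13, 2024 (Mon); June 7, 2024 (Fri); November 14, 2024 (Thu).
All 3 holidays fall on weekdays, so subtract 3.
Business days: 177 − 3 = 174.

174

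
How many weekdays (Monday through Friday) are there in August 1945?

23 weekdays

Aug 1, 1945 is a Wednesday.
That's 31 days from start to end, counting both.
31 = 7 × 4 + 3, so there are 4 full weeks plus 3 extra days.
Each full week contributes 5 weekdays (Mon–Fri): 4 × 5 = 20.
The 3 extra days are Wednesday, Thursday, Friday — 3 of them qualify.
Total: 20 + 3 = 23.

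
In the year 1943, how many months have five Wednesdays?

A month has five Wednesdays exactly when Wednesday falls within its first (length − 28) days.
Jan: 31 days, starts Fri → 5 of Fri, Sat, Sun
Feb: 28 days, starts Mon → 5 of (none)
Mar: 31 days, starts Mon → 5 of Mon, Tue, Wed ✓
Apr: 30 days, starts Thu → 5 of Thu, Fri
May: 31 days, starts Sat → 5 of Sat, Sun, Mon
Jun: 30 days, starts Tue → 5 of Tue, Wed ✓
Jul: 31 days, starts Thu → 5 of Thu, Fri, Sat
Aug: 31 days, starts Sun → 5 of Sun, Mon, Tue
Sep: 30 days, starts Wed → 5 of Wed, Thu ✓
Oct: 31 days, starts Fri → 5 of Fri, Sat, Sun
Nov: 30 days, starts Mon → 5 of Mon, Tue
Dec: 31 days, starts Wed → 5 of Wed, Thu, Fri ✓
Months with five Wednesdays: Mar, Jun, Sep, Dec.

4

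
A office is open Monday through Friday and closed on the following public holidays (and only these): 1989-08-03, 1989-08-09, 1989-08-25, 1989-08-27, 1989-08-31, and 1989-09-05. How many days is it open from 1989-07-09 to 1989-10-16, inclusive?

1989-07-09 is a Sunday.
The range spans 100 days (inclusive of both endpoints).
100 = 7 × 14 + 2, so there are 14 full weeks plus 2 extra days.
Each full week contributes 5 weekdays (Mon–Fri): 14 × 5 = 70.
The 2 extra days are Sun, Mon — 1 of them qualifies.
Total: 70 + 1 = 71.
Holidays: 1989-08-03 (Thu); 1989-08-09 (Wed); 1989-08-25 (Fri); 1989-08-27 (Sun); 1989-08-31 (Thu); 1989-09-05 (Tue).
5 of the 6 holidays fall on weekdays; the rest are weekends and were already excluded.
Business days: 71 − 5 = 66.

66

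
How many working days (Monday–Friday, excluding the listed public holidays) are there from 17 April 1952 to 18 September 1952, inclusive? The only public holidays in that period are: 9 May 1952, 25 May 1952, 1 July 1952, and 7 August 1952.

108 working days

17 April 1952 is a Thursday.
That's 155 days from start to end, counting both.
155 = 7 × 22 + 1, so there are 22 full weeks plus 1 extra day.
Each full week contributes 5 weekdays (Mon–Fri): 22 × 5 = 110.
The 1 extra day is Thursday — 1 of them qualifies.
Total: 110 + 1 = 111.
Holidays: 9 May 1952 (Fri); 25 May 1952 (Sun); 1 July 1952 (Tue); 7 August 1952 (Thu).
3 of the 4 holidays fall on weekdays; the rest are weekends and were already excluded.
Business days: 111 − 3 = 108.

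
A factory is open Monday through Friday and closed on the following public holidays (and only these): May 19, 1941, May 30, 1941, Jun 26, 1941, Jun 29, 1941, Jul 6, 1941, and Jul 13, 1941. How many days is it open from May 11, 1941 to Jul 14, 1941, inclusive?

May 11, 1941 is a Sunday.
From May 11, 1941 to Jul 14, 1941 is 65 days inclusive.
65 = 7 × 9 + 2, so there are 9 full weeks plus 2 extra days.
Each full week contributes 5 weekdays (Mon–Fri): 9 × 5 = 45.
The 2 extra days are Sun, Mon — 1 of them qualifies.
Total: 45 + 1 = 46.
Holidays: May 19, 1941 (Mon); May 30, 1941 (Fri); Jun 26, 1941 (Thu); Jun 29, 1941 (Sun); Jul 6, 1941 (Sun); Jul 13, 1941 (Sun).
3 of the 6 holidays fall on weekdays; the rest are weekends and were already excluded.
Business days: 46 − 3 = 43.

43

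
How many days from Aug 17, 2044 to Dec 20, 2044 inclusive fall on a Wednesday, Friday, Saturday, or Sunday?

72

Aug 17, 2044 is a Wednesday.
That's 126 days from start to end, counting both.
126 = 7 × 18, so the span is exactly 18 full weeks.
Each full week contributes 4 days from the set (Wed, Fri, Sat, Sun): 18 × 4 = 72.
Total: 72.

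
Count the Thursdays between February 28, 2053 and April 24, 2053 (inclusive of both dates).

February 28, 2053 is a Friday.
From February 28, 2053 to April 24, 2053 is 56 days inclusive.
56 = 7 × 8, so the span is exactly 8 full weeks.
Each full week contributes one Thursday: 8 so far.
Total: 8.

8 Thursdays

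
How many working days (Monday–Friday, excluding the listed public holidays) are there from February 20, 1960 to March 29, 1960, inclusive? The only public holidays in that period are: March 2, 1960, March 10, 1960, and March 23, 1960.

February 20, 1960 is a Saturday.
That's 39 days from start to end, counting both.
39 = 7 × 5 + 4, so there are 5 full weeks plus 4 extra days.
Each full week contributes 5 weekdays (Mon–Fri): 5 × 5 = 25.
The 4 extra days are Sat, Sun, Mon, Tue — 2 of them qualify.
Total: 25 + 2 = 27.
Holidays: March 2, 1960 (Wed); March 10, 1960 (Thu); March 23, 1960 (Wed).
All 3 holidays fall on weekdays, so subtract 3.
Business days: 27 − 3 = 24.

24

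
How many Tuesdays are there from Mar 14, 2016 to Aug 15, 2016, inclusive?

Mar 14, 2016 is a Monday.
That's 155 days from start to end, counting both.
155 = 7 × 22 + 1, so there are 22 full weeks plus 1 extra day.
Each full week contributes one Tuesday: 22 so far.
The 1 extra day is Mon — none qualify.
Total: 22 + 0 = 22.

22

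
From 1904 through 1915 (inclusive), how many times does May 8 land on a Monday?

2

Day of week of May 8 in each year:
1904: Sun, 1905: Mon ✓, 1906: Tue, 1907: Wed, 1908: Fri, 1909: Sat, 1910: Sun, 1911: Mon ✓, 1912: Wed, 1913: Thu, 1914: Fri, 1915: Sat
Mondays: 1905, 1911.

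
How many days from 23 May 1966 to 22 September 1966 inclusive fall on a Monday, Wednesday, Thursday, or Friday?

23 May 1966 is a Monday.
The range spans 123 days (inclusive of both endpoints).
123 = 7 × 17 + 4, so there are 17 full weeks plus 4 extra days.
Each full week contributes 4 days from the set (Mon, Wed, Thu, Fri): 17 × 4 = 68.
The 4 extra days are Mon, Tue, Wed, Thu — 3 of them qualify.
Total: 68 + 3 = 71.

71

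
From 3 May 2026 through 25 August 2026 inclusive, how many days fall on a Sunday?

3 May 2026 is a Sunday.
The range spans 115 days (inclusive of both endpoints).
115 = 7 × 16 + 3, so there are 16 full weeks plus 3 extra days.
Each full week contributes one Sunday: 16 so far.
The 3 extra days are Sun, Mon, Tue — 1 of them qualifies.
Total: 16 + 1 = 17.

17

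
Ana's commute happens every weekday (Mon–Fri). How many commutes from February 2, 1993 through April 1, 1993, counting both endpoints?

43

February 2, 1993 is a Tuesday.
The range spans 59 days (inclusive of both endpoints).
59 = 7 × 8 + 3, so there are 8 full weeks plus 3 extra days.
Each full week contributes 5 weekdays (Mon–Fri): 8 × 5 = 40.
The 3 extra days are Tue, Wed, Thu — 3 of them qualify.
Total: 40 + 3 = 43.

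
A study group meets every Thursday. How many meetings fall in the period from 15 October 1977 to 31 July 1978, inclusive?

41 Thursdays

15 October 1977 is a Saturday.
From 15 October 1977 to 31 July 1978 is 290 days inclusive.
290 = 7 × 41 + 3, so there are 41 full weeks plus 3 extra days.
Each full week contributes one Thursday: 41 so far.
The 3 extra days are Sat, Sun, Mon — none qualify.
Total: 41 + 0 = 41.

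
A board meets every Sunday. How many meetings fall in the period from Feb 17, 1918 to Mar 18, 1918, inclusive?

Feb 17, 1918 is a Sunday.
That's 30 days from start to end, counting both.
30 = 7 × 4 + 2, so there are 4 full weeks plus 2 extra days.
Each full week contributes one Sunday: 4 so far.
The 2 extra days are Sunday, Monday — 1 of them qualifies.
Total: 4 + 1 = 5.

5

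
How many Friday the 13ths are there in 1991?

The 13th falls on a Friday when the month's 13th has weekday Fri.
Jan 13 is Sun; Feb 13 is Wed; Mar 13 is Wed; Apr 13 is Sat; May 13 is Mon; Jun 13 is Thu; Jul 13 is Sat; Aug 13 is Tue; Sep 13 is Fri ✓; Oct 13 is Sun; Nov 13 is Wed; Dec 13 is Fri ✓.
Friday the 13ths: Sep, Dec.

2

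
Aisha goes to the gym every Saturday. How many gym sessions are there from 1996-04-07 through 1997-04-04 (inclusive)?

51

1996-04-07 is a Sunday.
From 1996-04-07 to 1997-04-04 is 363 days inclusive.
363 = 7 × 51 + 6, so there are 51 full weeks plus 6 extra days.
Each full week contributes one Saturday: 51 so far.
The 6 extra days are Sunday, Monday, Tuesday, Wednesday, Thursday, Friday — none qualify.
Total: 51 + 0 = 51.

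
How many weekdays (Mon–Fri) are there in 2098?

261

1 January 2098 is a Wednesday.
That's 365 days from start to end, counting both.
365 = 7 × 52 + 1, so there are 52 full weeks plus 1 extra day.
Each full week contributes 5 weekdays (Mon–Fri): 52 × 5 = 260.
The 1 extra day is Wednesday — 1 of them qualifies.
Total: 260 + 1 = 261.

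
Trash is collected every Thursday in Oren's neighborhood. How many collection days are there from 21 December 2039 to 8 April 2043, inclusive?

21 December 2039 is a Wednesday.
The range spans 1205 days (inclusive of both endpoints).
1205 = 7 × 172 + 1, so there are 172 full weeks plus 1 extra day.
Each full week contributes one Thursday: 172 so far.
The 1 extra day is Wed — none qualify.
Total: 172 + 0 = 172.

172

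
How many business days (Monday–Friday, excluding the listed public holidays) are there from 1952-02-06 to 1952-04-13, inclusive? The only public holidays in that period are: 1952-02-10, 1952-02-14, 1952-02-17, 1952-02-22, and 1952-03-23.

46

1952-02-06 is a Wednesday.
From 1952-02-06 to 1952-04-13 is 68 days inclusive.
68 = 7 × 9 + 5, so there are 9 full weeks plus 5 extra days.
Each full week contributes 5 weekdays (Mon–Fri): 9 × 5 = 45.
The 5 extra days are Wed, Thu, Fri, Sat, Sun — 3 of them qualify.
Total: 45 + 3 = 48.
Holidays: 1952-02-10 (Sun); 1952-02-14 (Thu); 1952-02-17 (Sun); 1952-02-22 (Fri); 1952-03-23 (Sun).
2 of the 5 holidays fall on weekdays; the rest are weekends and were already excluded.
Business days: 48 − 2 = 46.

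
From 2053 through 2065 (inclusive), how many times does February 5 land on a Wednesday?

2

Day of week of February 5 in each year:
2053: Wed ✓, 2054: Thu, 2055: Fri, 2056: Sat, 2057: Mon, 2058: Tue, 2059: Wed ✓, 2060: Thu, 2061: Sat, 2062: Sun, 2063: Mon, 2064: Tue, 2065: Thu
Wednesdays: 2053, 2059.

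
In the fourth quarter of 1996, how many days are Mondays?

13

October 1, 1996 is a Tuesday.
The range spans 92 days (inclusive of both endpoints).
92 = 7 × 13 + 1, so there are 13 full weeks plus 1 extra day.
Each full week contributes one Monday: 13 so far.
The 1 extra day is Tuesday — none qualify.
Total: 13 + 0 = 13.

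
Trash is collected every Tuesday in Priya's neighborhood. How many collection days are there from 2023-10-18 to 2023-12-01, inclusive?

6 Tuesdays

2023-10-18 is a Wednesday.
The range spans 45 days (inclusive of both endpoints).
45 = 7 × 6 + 3, so there are 6 full weeks plus 3 extra days.
Each full week contributes one Tuesday: 6 so far.
The 3 extra days are Wed, Thu, Fri — none qualify.
Total: 6 + 0 = 6.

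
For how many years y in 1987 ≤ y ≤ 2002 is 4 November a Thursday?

Day of week of November 4 in each year:
1987: Wed, 1988: Fri, 1989: Sat, 1990: Sun, 1991: Mon, 1992: Wed, 1993: Thu ✓, 1994: Fri, 1995: Sat, 1996: Mon, 1997: Tue, 1998: Wed, 1999: Thu ✓, 2000: Sat, 2001: Sun, 2002: Mon
Thursdays: 1993, 1999.

2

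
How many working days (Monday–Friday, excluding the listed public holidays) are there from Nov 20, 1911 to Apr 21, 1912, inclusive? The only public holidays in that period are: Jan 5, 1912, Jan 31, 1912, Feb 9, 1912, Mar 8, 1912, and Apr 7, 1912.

Nov 20, 1911 is a Monday.
That's 154 days from start to end, counting both.
154 = 7 × 22, so the span is exactly 22 full weeks.
Each full week contributes 5 weekdays (Mon–Fri): 22 × 5 = 110.
Holidays: Jan 5, 1912 (Fri); Jan 31, 1912 (Wed); Feb 9, 1912 (Fri); Mar 8, 1912 (Fri); Apr 7, 1912 (Sun).
4 of the 5 holidays fall on weekdays; the rest are weekends and were already excluded.
Business days: 110 − 4 = 106.

106 working days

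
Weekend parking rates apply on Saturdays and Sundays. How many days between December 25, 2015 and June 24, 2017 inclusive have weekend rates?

157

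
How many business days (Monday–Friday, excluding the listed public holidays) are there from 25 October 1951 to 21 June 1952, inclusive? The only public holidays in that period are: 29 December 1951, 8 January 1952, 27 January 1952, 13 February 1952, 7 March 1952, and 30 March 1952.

169 business days

25 October 1951 is a Thursday.
From 25 October 1951 to 21 June 1952 is 241 days inclusive.
241 = 7 × 34 + 3, so there are 34 full weeks plus 3 extra days.
Each full week contributes 5 weekdays (Mon–Fri): 34 × 5 = 170.
The 3 extra days are Thursday, Friday, Saturday — 2 of them qualify.
Total: 170 + 2 = 172.
Holidays: 29 December 1951 (Sat); 8 January 1952 (Tue); 27 January 1952 (Sun); 13 February 1952 (Wed); 7 March 1952 (Fri); 30 March 1952 (Sun).
3 of the 6 holidays fall on weekdays; the rest are weekends and were already excluded.
Business days: 172 − 3 = 169.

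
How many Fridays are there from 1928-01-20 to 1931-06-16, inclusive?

178

1928-01-20 is a Friday.
From 1928-01-20 to 1931-06-16 is 1244 days inclusive.
1244 = 7 × 177 + 5, so there are 177 full weeks plus 5 extra days.
Each full week contributes one Friday: 177 so far.
The 5 extra days are Friday, Saturday, Sunday, Monday, Tuesday — 1 of them qualifies.
Total: 177 + 1 = 178.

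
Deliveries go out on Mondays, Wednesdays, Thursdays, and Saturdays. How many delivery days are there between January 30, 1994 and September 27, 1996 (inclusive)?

January 30, 1994 is a Sunday.
The range spans 972 days (inclusive of both endpoints).
972 = 7 × 138 + 6, so there are 138 full weeks plus 6 extra days.
Each full week contributes 4 days from the set (Mon, Wed, Thu, Sat): 138 × 4 = 552.
The 6 extra days are Sunday, Monday, Tuesday, Wednesday, Thursday, Friday — 3 of them qualify.
Total: 552 + 3 = 555.

555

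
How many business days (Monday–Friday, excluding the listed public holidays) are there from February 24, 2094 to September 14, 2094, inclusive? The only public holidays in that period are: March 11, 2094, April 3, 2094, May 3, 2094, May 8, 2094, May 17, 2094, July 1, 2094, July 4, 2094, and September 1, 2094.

February 24, 2094 is a Wednesday.
That's 203 days from start to end, counting both.
203 = 7 × 29, so the span is exactly 29 full weeks.
Each full week contributes 5 weekdays (Mon–Fri): 29 × 5 = 145.
Holidays: March 11, 2094 (Thu); April 3, 2094 (Sat); May 3, 2094 (Mon); May 8, 2094 (Sat); May 17, 2094 (Mon); July 1, 2094 (Thu); July 4, 2094 (Sun); September 1, 2094 (Wed).
5 of the 8 holidays fall on weekdays; the rest are weekends and were already excluded.
Business days: 145 − 5 = 140.

140 business days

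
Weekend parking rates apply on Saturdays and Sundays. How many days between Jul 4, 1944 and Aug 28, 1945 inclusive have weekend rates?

120

Jul 4, 1944 is a Tuesday.
The range spans 421 days (inclusive of both endpoints).
421 = 7 × 60 + 1, so there are 60 full weeks plus 1 extra day.
Each full week contributes 2 weekend days (Sat, Sun): 60 × 2 = 120.
The 1 extra day is Tue — none qualify.
Total: 120 + 0 = 120.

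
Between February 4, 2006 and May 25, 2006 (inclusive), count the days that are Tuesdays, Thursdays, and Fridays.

47

February 4, 2006 is a Saturday.
From February 4, 2006 to May 25, 2006 is 111 days inclusive.
111 = 7 × 15 + 6, so there are 15 full weeks plus 6 extra days.
Each full week contributes 3 days from the set (Tue, Thu, Fri): 15 × 3 = 45.
The 6 extra days are Saturday, Sunday, Monday, Tuesday, Wednesday, Thursday — 2 of them qualify.
Total: 45 + 2 = 47.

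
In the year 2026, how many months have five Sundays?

A month has five Sundays exactly when Sunday falls within its first (length − 28) days.
Jan: 31 days, starts Thu → 5 of Thu, Fri, Sat
Feb: 28 days, starts Sun → 5 of (none)
Mar: 31 days, starts Sun → 5 of Sun, Mon, Tue ✓
Apr: 30 days, starts Wed → 5 of Wed, Thu
May: 31 days, starts Fri → 5 of Fri, Sat, Sun ✓
Jun: 30 days, starts Mon → 5 of Mon, Tue
Jul: 31 days, starts Wed → 5 of Wed, Thu, Fri
Aug: 31 days, starts Sat → 5 of Sat, Sun, Mon ✓
Sep: 30 days, starts Tue → 5 of Tue, Wed
Oct: 31 days, starts Thu → 5 of Thu, Fri, Sat
Nov: 30 days, starts Sun → 5 of Sun, Mon ✓
Dec: 31 days, starts Tue → 5 of Tue, Wed, Thu
Months with five Sundays: Mar, May, Aug, Nov.

4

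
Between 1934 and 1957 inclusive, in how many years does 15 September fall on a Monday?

3

Day of week of September 15 in each year:
1934: Sat, 1935: Sun, 1936: Tue, 1937: Wed, 1938: Thu, 1939: Fri, 1940: Sun, 1941: Mon ✓, 1942: Tue, 1943: Wed, 1944: Fri, 1945: Sat, 1946: Sun, 1947: Mon ✓, 1948: Wed, 1949: Thu, 1950: Fri, 1951: Sat, 1952: Mon ✓, 1953: Tue, 1954: Wed, 1955: Thu, 1956: Sat, 1957: Sun
Mondays: 1941, 1947, 1952.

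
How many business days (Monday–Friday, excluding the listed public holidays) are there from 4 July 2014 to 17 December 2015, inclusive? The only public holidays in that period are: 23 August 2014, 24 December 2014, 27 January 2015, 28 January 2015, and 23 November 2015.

4 July 2014 is a Friday.
That's 532 days from start to end, counting both.
532 = 7 × 76, so the span is exactly 76 full weeks.
Each full week contributes 5 weekdays (Mon–Fri): 76 × 5 = 380.
Total: 380.
Holidays: 23 August 2014 (Sat); 24 December 2014 (Wed); 27 January 2015 (Tue); 28 January 2015 (Wed); 23 November 2015 (Mon).
4 of the 5 holidays fall on weekdays; the rest are weekends and were already excluded.
Business days: 380 − 4 = 376.

376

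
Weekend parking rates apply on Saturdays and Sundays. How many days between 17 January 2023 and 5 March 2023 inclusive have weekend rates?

14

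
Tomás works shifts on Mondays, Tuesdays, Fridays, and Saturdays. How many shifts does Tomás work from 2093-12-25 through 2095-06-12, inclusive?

306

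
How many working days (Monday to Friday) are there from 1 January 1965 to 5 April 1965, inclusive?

67

1 January 1965 is a Friday.
That's 95 days from start to end, counting both.
95 = 7 × 13 + 4, so there are 13 full weeks plus 4 extra days.
Each full week contributes 5 weekdays (Mon–Fri): 13 × 5 = 65.
The 4 extra days are Friday, Saturday, Sunday, Monday — 2 of them qualify.
Total: 65 + 2 = 67.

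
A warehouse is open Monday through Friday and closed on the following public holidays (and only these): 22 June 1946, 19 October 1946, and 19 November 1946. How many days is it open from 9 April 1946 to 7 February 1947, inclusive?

218 business days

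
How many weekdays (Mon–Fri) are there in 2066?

January 1, 2066 is a Friday.
The range spans 365 days (inclusive of both endpoints).
365 = 7 × 52 + 1, so there are 52 full weeks plus 1 extra day.
Each full week contributes 5 weekdays (Mon–Fri): 52 × 5 = 260.
The 1 extra day is Fri — 1 of them qualifies.
Total: 260 + 1 = 261.

261 weekdays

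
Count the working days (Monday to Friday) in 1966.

Jan 1, 1966 is a Saturday.
From Jan 1, 1966 to Dec 31, 1966 is 365 days inclusive.
365 = 7 × 52 + 1, so there are 52 full weeks plus 1 extra day.
Each full week contributes 5 weekdays (Mon–Fri): 52 × 5 = 260.
The 1 extra day is Saturday — none qualify.
Total: 260 + 0 = 260.

260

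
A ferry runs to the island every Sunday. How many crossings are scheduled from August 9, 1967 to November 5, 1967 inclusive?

13

August 9, 1967 is a Wednesday.
The range spans 89 days (inclusive of both endpoints).
89 = 7 × 12 + 5, so there are 12 full weeks plus 5 extra days.
Each full week contributes one Sunday: 12 so far.
The 5 extra days are Wed, Thu, Fri, Sat, Sun — 1 of them qualifies.
Total: 12 + 1 = 13.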